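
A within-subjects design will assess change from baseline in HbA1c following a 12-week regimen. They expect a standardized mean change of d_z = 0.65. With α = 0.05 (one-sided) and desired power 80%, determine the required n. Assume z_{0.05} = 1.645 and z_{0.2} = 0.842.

n = 15 pairs

For a paired (one-sample on differences) test: n = ((z_{α} + z_β) / d)².
z_{α} + z_β = 1.645 + 0.842 = 2.487.
n = (2.487 / 0.65)² = 3.826² = 14.64.
Round up.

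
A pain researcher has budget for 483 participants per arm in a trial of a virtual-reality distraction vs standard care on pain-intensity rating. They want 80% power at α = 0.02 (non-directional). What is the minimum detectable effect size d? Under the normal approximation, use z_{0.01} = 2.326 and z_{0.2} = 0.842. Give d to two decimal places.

d_min ≈ 0.20

For two independent groups of n = 483 each: d_min = (z_{α/2} + z_β)·√(2/n).
z-sum = 2.326 + 0.842 = 3.168.
d_min = 3.168 × √(2/483) = 3.168 × 0.0643 = 0.204.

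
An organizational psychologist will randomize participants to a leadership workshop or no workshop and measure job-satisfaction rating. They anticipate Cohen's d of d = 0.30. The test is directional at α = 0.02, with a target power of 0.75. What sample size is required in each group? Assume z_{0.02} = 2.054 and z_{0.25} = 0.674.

n = 166 per group

For two independent groups with equal n: n = 2·((z_{α} + z_β) / d)².
z_{α} + z_β = 2.054 + 0.674 = 2.728.
n = 2 × (2.728 / 0.30)² = 2 × 9.093² = 2 × 82.69 = 165.4.
Round up to the next whole participant.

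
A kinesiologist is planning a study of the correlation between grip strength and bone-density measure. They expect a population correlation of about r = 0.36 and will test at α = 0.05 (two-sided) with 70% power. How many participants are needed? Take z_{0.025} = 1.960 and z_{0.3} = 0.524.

Fisher's z: C = ½·ln((1+r)/(1−r)) = ½·ln(2.1250) = 0.3769.
n = ((z_{α/2} + z_β)/C)² + 3.
(1.960 + 0.524) / 0.3769 = 2.484 / 0.3769 = 6.591.
n = 6.591² + 3 = 43.44 + 3 = 46.4.
Round up.

n = 47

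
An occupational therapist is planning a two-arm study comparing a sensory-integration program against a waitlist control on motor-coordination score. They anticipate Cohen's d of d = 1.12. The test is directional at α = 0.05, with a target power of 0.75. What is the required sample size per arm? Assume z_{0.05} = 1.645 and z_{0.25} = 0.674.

For two independent groups with equal n: n = 2·((z_{α} + z_β) / d)².
z_{α} + z_β = 1.645 + 0.674 = 2.319.
n = 2 × (2.319 / 1.12)² = 2 × 2.071² = 2 × 4.29 = 8.6.
Round up to the next whole participant.

n = 9 per group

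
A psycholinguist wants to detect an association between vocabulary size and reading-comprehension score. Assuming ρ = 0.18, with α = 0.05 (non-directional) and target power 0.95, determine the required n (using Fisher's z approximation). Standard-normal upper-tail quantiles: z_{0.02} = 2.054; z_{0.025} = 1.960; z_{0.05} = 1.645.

Fisher's z: C = ½·ln((1+r)/(1−r)) = ½·ln(1.4390) = 0.1820.
n = ((z_{α/2} + z_β)/C)² + 3.
(1.960 + 1.645) / 0.1820 = 3.605 / 0.1820 = 19.808.
n = 19.808² + 3 = 392.34 + 3 = 395.3.
Round up.

n = 396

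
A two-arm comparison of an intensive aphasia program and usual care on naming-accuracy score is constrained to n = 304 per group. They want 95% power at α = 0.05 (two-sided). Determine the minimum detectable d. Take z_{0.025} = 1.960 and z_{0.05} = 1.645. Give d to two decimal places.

d_min ≈ 0.29

For two independent groups of n = 304 each: d_min = (z_{α/2} + z_β)·√(2/n).
z-sum = 1.960 + 1.645 = 3.605.
d_min = 3.605 × √(2/304) = 3.605 × 0.0811 = 0.292.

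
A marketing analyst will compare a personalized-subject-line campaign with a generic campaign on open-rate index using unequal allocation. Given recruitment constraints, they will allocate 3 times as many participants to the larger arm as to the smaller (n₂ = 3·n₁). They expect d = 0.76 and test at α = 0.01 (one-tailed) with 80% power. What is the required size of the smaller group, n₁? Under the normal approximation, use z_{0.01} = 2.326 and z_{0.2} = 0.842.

n₁ = 24

With allocation ratio k = n₂/n₁ = 3, Var(x̄₁−x̄₂) = σ²(1/n₁ + 1/(k·n₁)) = σ²·(k+1)/(k·n₁).
So n₁ = (1 + 1/k)·((z_{α} + z_β)/d)² = 1.333 × (3.168/0.76)².
n₁ = 1.333 × 17.38 = 23.2.
Round up: n₁ = 24, giving n₂ = 3 × 24 = 72.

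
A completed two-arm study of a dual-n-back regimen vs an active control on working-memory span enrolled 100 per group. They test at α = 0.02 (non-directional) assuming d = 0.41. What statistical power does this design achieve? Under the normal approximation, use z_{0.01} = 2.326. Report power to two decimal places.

For two equal groups, power = Φ(d·√(n/2) − z_{α/2}).
d·√(n/2) = 0.41 × √(100/2) = 0.41 × 7.071 = 2.899.
z_β = 2.899 − 2.326 = 0.573.
Power = Φ(0.573) = 0.717.

power ≈ 0.72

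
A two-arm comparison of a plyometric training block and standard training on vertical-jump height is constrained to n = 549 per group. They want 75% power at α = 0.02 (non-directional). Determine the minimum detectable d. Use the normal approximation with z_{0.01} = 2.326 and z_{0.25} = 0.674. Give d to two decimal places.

For two independent groups of n = 549 each: d_min = (z_{α/2} + z_β)·√(2/n).
z-sum = 2.326 + 0.674 = 3.000.
d_min = 3.000 × √(2/549) = 3.000 × 0.0604 = 0.181.

d_min ≈ 0.18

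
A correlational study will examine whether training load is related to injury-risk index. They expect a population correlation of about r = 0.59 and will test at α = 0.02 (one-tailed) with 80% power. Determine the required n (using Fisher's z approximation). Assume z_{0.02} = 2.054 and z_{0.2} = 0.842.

Fisher's z: C = ½·ln((1+r)/(1−r)) = ½·ln(3.8780) = 0.6777.
n = ((z_{α} + z_β)/C)² + 3.
(2.054 + 0.842) / 0.6777 = 2.896 / 0.6777 = 4.273.
n = 4.273² + 3 = 18.26 + 3 = 21.3.
Round up.

n = 22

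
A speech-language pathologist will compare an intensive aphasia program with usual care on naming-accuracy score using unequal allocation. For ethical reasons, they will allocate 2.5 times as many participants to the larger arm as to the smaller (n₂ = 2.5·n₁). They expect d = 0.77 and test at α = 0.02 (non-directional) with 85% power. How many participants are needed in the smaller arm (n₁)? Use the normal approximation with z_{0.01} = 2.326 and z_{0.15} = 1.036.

n₁ = 27

With allocation ratio k = n₂/n₁ = 2.5, Var(x̄₁−x̄₂) = σ²(1/n₁ + 1/(k·n₁)) = σ²·(k+1)/(k·n₁).
So n₁ = (1 + 1/k)·((z_{α/2} + z_β)/d)² = 1.400 × (3.362/0.77)².
n₁ = 1.400 × 19.06 = 26.7.
Round up: n₁ = 27, giving n₂ = ⌈2.5 × 27⌉ = ⌈67.5⌉ = 68.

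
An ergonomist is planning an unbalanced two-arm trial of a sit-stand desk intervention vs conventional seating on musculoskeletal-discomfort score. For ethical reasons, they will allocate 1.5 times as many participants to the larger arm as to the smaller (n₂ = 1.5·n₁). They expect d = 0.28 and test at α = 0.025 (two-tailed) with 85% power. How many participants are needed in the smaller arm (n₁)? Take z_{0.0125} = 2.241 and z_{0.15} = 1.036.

With allocation ratio k = n₂/n₁ = 1.5, Var(x̄₁−x̄₂) = σ²(1/n₁ + 1/(k·n₁)) = σ²·(k+1)/(k·n₁).
So n₁ = (1 + 1/k)·((z_{α/2} + z_β)/d)² = 1.667 × (3.277/0.28)².
n₁ = 1.667 × 136.97 = 228.3.
Round up: n₁ = 229, giving n₂ = ⌈1.5 × 229⌉ = ⌈343.5⌉ = 344.

n₁ = 229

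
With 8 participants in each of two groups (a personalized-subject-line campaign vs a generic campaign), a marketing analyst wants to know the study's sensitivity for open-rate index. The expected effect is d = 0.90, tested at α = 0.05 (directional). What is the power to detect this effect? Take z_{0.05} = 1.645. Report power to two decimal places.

power ≈ 0.56

For two equal groups, power = Φ(d·√(n/2) − z_{α}).
d·√(n/2) = 0.90 × √(8/2) = 0.90 × 2.000 = 1.800.
z_β = 1.800 − 1.645 = 0.155.
Power = Φ(0.155) = 0.562.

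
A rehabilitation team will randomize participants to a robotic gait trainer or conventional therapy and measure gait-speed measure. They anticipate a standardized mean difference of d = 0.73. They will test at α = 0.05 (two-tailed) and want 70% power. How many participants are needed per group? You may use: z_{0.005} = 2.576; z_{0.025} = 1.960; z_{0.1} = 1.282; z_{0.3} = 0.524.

n = 24 per group

For two independent groups with equal n: n = 2·((z_{α/2} + z_β) / d)².
z_{α/2} + z_β = 1.960 + 0.524 = 2.484.
n = 2 × (2.484 / 0.73)² = 2 × 3.403² = 2 × 11.58 = 23.2.
Round up to the next whole participant.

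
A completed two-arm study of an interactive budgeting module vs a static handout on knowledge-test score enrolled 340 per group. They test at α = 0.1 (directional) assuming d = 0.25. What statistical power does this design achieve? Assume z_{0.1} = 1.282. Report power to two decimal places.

power ≈ 0.98

For two equal groups, power = Φ(d·√(n/2) − z_{α}).
d·√(n/2) = 0.25 × √(340/2) = 0.25 × 13.038 = 3.260.
z_β = 3.260 − 1.282 = 1.978.
Power = Φ(1.978) = 0.976.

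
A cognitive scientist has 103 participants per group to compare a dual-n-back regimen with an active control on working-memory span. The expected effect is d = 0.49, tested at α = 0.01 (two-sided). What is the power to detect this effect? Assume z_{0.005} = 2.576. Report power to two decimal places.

power ≈ 0.83

For two equal groups, power = Φ(d·√(n/2) − z_{α/2}).
d·√(n/2) = 0.49 × √(103/2) = 0.49 × 7.176 = 3.516.
z_β = 3.516 − 2.576 = 0.940.
Power = Φ(0.940) = 0.826.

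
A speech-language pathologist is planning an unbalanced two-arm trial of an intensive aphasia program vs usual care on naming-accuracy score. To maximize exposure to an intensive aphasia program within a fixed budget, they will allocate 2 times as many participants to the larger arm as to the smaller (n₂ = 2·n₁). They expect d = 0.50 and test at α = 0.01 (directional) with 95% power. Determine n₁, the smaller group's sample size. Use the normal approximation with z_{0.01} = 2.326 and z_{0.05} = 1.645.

n₁ = 95

With allocation ratio k = n₂/n₁ = 2, Var(x̄₁−x̄₂) = σ²(1/n₁ + 1/(k·n₁)) = σ²·(k+1)/(k·n₁).
So n₁ = (1 + 1/k)·((z_{α} + z_β)/d)² = 1.500 × (3.971/0.50)².
n₁ = 1.500 × 63.08 = 94.6.
Round up: n₁ = 95, giving n₂ = 2 × 95 = 190.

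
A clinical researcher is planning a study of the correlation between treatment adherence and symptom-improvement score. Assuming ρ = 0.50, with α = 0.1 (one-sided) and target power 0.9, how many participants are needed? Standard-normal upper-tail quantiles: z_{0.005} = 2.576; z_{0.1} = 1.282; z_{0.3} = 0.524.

n = 25

Fisher's z: C = ½·ln((1+r)/(1−r)) = ½·ln(3.0000) = 0.5493.
n = ((z_{α} + z_β)/C)² + 3.
(1.282 + 1.282) / 0.5493 = 2.564 / 0.5493 = 4.668.
n = 4.668² + 3 = 21.79 + 3 = 24.8.
Round up.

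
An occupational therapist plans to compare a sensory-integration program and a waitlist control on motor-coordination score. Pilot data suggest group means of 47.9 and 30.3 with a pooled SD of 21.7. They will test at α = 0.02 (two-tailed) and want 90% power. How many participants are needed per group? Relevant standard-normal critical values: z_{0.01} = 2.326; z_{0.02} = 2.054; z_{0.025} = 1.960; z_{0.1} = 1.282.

n = 40 per group

Cohen's d = |M₁ − M₂| / SD_pooled = |47.9 − 30.3| / 21.7 = 17.6 / 21.7 = 0.811.
For two independent groups with equal n: n = 2·((z_{α/2} + z_β) / d)².
z_{α/2} + z_β = 2.326 + 1.282 = 3.608.
n = 2 × (3.608 / 0.811)² = 2 × 4.449² = 2 × 19.79 = 39.6.
Round up to the next whole participant.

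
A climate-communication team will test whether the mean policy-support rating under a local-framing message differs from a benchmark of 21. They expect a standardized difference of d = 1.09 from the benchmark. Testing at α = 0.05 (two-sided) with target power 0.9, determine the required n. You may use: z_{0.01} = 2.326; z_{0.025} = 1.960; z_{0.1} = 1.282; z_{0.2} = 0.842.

n = 9

For a one-sample test: n = ((z_{α/2} + z_β) / d)².
z_{α/2} + z_β = 1.960 + 1.282 = 3.242.
n = (3.242 / 1.09)² = 2.974² = 8.85.
Round up.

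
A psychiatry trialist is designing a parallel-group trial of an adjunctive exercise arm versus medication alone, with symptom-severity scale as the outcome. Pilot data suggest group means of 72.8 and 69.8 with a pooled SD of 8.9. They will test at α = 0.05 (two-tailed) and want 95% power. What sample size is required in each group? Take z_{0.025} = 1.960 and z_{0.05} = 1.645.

Cohen's d = |M₁ − M₂| / SD_pooled = |72.8 − 69.8| / 8.9 = 3.0 / 8.9 = 0.337.
For two independent groups with equal n: n = 2·((z_{α/2} + z_β) / d)².
z_{α/2} + z_β = 1.960 + 1.645 = 3.605.
n = 2 × (3.605 / 0.337)² = 2 × 10.697² = 2 × 114.43 = 228.9.
Round up to the next whole participant.

n = 229 per group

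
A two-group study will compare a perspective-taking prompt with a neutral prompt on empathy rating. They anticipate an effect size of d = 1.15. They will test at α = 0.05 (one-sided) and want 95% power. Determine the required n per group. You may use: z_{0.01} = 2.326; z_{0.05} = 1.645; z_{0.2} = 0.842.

n = 17 per group

For two independent groups with equal n: n = 2·((z_{α} + z_β) / d)².
z_{α} + z_β = 1.645 + 1.645 = 3.290.
n = 2 × (3.290 / 1.15)² = 2 × 2.861² = 2 × 8.18 = 16.4.
Round up to the next whole participant.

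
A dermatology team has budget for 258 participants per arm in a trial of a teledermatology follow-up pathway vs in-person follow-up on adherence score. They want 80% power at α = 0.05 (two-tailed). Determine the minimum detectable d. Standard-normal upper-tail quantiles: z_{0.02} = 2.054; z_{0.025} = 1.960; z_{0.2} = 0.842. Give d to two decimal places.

d_min ≈ 0.25

For two independent groups of n = 258 each: d_min = (z_{α/2} + z_β)·√(2/n).
z-sum = 1.960 + 0.842 = 2.802.
d_min = 2.802 × √(2/258) = 2.802 × 0.0880 = 0.247.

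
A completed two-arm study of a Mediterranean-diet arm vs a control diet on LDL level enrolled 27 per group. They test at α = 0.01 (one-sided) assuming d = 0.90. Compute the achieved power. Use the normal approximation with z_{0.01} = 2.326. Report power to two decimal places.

power ≈ 0.84

For two equal groups, power = Φ(d·√(n/2) − z_{α}).
d·√(n/2) = 0.90 × √(27/2) = 0.90 × 3.674 = 3.307.
z_β = 3.307 − 2.326 = 0.981.
Power = Φ(0.981) = 0.837.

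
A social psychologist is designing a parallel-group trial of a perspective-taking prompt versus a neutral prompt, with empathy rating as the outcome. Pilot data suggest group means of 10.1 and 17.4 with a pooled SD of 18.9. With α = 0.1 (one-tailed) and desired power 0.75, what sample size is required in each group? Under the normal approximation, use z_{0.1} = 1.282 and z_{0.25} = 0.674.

n = 52 per group

Cohen's d = |M₁ − M₂| / SD_pooled = |10.1 − 17.4| / 18.9 = 7.3 / 18.9 = 0.386.
For two independent groups with equal n: n = 2·((z_{α} + z_β) / d)².
z_{α} + z_β = 1.282 + 0.674 = 1.956.
n = 2 × (1.956 / 0.386)² = 2 × 5.067² = 2 × 25.68 = 51.4.
Round up to the next whole participant.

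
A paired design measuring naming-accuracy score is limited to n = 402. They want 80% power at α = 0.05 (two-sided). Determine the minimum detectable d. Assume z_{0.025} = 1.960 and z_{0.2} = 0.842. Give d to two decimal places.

d_min ≈ 0.14

For a single sample (or paired design) of n = 402: d_min = (z_{α/2} + z_β)/√n.
z-sum = 1.960 + 0.842 = 2.802.
d_min = 2.802 / √402 = 2.802 / 20.050 = 0.140.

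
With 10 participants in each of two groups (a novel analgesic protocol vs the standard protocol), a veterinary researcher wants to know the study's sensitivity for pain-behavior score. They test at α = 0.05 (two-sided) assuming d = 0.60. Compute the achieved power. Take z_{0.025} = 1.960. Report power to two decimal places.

power ≈ 0.27

For two equal groups, power = Φ(d·√(n/2) − z_{α/2}).
d·√(n/2) = 0.60 × √(10/2) = 0.60 × 2.236 = 1.342.
z_β = 1.342 − 1.960 = -0.618.
Power = Φ(-0.618) = 0.268.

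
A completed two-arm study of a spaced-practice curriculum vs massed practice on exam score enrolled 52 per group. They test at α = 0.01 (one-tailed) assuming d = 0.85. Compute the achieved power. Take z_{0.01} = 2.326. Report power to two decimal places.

For two equal groups, power = Φ(d·√(n/2) − z_{α}).
d·√(n/2) = 0.85 × √(52/2) = 0.85 × 5.099 = 4.334.
z_β = 4.334 − 2.326 = 2.008.
Power = Φ(2.008) = 0.978.

power ≈ 0.98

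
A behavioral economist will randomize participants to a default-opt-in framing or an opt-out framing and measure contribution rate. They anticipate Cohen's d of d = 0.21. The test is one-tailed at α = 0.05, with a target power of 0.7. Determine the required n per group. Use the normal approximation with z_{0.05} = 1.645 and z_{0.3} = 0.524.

n = 214 per group

For two independent groups with equal n: n = 2·((z_{α} + z_β) / d)².
z_{α} + z_β = 1.645 + 0.524 = 2.169.
n = 2 × (2.169 / 0.21)² = 2 × 10.329² = 2 × 106.68 = 213.4.
Round up to the next whole participant.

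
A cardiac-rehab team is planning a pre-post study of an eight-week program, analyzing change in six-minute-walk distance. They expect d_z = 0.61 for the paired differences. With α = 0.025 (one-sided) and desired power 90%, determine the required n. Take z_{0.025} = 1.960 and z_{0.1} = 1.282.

n = 29 pairs

For a paired (one-sample on differences) test: n = ((z_{α} + z_β) / d)².
z_{α} + z_β = 1.960 + 1.282 = 3.242.
n = (3.242 / 0.61)² = 5.315² = 28.25.
Round up.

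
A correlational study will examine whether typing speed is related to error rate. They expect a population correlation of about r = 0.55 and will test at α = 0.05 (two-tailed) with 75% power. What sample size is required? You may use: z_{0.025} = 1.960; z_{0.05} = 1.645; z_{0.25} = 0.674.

n = 22

Fisher's z: C = ½·ln((1+r)/(1−r)) = ½·ln(3.4444) = 0.6184.
n = ((z_{α/2} + z_β)/C)² + 3.
(1.960 + 0.674) / 0.6184 = 2.634 / 0.6184 = 4.259.
n = 4.259² + 3 = 18.14 + 3 = 21.1.
Round up.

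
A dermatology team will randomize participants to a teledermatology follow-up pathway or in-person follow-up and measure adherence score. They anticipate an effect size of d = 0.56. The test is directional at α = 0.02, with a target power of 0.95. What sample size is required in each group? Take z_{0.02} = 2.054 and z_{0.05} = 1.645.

For two independent groups with equal n: n = 2·((z_{α} + z_β) / d)².
z_{α} + z_β = 2.054 + 1.645 = 3.699.
n = 2 × (3.699 / 0.56)² = 2 × 6.605² = 2 × 43.63 = 87.3.
Round up to the next whole participant.

n = 88 per group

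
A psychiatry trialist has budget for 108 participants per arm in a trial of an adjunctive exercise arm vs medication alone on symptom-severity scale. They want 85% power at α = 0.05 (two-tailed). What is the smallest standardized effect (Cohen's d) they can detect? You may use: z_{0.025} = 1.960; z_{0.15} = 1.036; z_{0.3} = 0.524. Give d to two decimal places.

For two independent groups of n = 108 each: d_min = (z_{α/2} + z_β)·√(2/n).
z-sum = 1.960 + 1.036 = 2.996.
d_min = 2.996 × √(2/108) = 2.996 × 0.1361 = 0.408.

d_min ≈ 0.41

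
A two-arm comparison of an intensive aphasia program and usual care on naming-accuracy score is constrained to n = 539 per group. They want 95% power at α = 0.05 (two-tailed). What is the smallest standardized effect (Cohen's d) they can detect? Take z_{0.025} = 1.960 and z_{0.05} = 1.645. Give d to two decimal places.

For two independent groups of n = 539 each: d_min = (z_{α/2} + z_β)·√(2/n).
z-sum = 1.960 + 1.645 = 3.605.
d_min = 3.605 × √(2/539) = 3.605 × 0.0609 = 0.220.

d_min ≈ 0.22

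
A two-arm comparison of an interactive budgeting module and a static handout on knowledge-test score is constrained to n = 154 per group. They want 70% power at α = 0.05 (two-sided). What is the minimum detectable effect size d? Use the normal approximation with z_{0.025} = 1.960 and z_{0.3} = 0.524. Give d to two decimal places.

For two independent groups of n = 154 each: d_min = (z_{α/2} + z_β)·√(2/n).
z-sum = 1.960 + 0.524 = 2.484.
d_min = 2.484 × √(2/154) = 2.484 × 0.1140 = 0.283.

d_min ≈ 0.28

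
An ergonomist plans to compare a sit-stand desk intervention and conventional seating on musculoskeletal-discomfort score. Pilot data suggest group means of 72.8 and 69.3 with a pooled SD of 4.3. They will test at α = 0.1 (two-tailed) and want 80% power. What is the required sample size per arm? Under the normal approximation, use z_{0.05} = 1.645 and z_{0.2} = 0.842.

n = 19 per group

Cohen's d = |M₁ − M₂| / SD_pooled = |72.8 − 69.3| / 4.3 = 3.5 / 4.3 = 0.814.
For two independent groups with equal n: n = 2·((z_{α/2} + z_β) / d)².
z_{α/2} + z_β = 1.645 + 0.842 = 2.487.
n = 2 × (2.487 / 0.814)² = 2 × 3.055² = 2 × 9.33 = 18.7.
Round up to the next whole participant.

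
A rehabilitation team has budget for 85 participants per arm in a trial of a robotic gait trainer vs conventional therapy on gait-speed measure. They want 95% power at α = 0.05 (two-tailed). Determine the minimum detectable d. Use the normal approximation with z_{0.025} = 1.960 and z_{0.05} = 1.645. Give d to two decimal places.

d_min ≈ 0.55

For two independent groups of n = 85 each: d_min = (z_{α/2} + z_β)·√(2/n).
z-sum = 1.960 + 1.645 = 3.605.
d_min = 3.605 × √(2/85) = 3.605 × 0.1534 = 0.553.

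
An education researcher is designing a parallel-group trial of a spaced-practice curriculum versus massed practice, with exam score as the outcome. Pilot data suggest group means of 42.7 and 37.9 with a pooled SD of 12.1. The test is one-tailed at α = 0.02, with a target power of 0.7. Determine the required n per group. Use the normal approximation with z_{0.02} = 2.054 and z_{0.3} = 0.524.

Cohen's d = |M₁ − M₂| / SD_pooled = |42.7 − 37.9| / 12.1 = 4.8 / 12.1 = 0.397.
For two independent groups with equal n: n = 2·((z_{α} + z_β) / d)².
z_{α} + z_β = 2.054 + 0.524 = 2.578.
n = 2 × (2.578 / 0.397)² = 2 × 6.494² = 2 × 42.17 = 84.3.
Round up to the next whole participant.

n = 85 per group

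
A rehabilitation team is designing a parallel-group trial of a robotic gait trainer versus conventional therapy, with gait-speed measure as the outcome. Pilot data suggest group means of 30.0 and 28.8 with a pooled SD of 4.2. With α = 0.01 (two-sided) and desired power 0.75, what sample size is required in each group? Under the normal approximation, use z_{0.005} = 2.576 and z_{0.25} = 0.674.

Cohen's d = |M₁ − M₂| / SD_pooled = |30.0 − 28.8| / 4.2 = 1.2 / 4.2 = 0.286.
For two independent groups with equal n: n = 2·((z_{α/2} + z_β) / d)².
z_{α/2} + z_β = 2.576 + 0.674 = 3.250.
n = 2 × (3.250 / 0.286)² = 2 × 11.364² = 2 × 129.13 = 258.3.
Round up to the next whole participant.

n = 259 per group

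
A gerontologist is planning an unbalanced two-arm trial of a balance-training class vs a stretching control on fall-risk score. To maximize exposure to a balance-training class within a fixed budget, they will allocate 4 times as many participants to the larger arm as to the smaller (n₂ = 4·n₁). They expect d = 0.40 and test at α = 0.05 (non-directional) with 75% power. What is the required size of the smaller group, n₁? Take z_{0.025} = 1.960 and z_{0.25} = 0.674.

With allocation ratio k = n₂/n₁ = 4, Var(x̄₁−x̄₂) = σ²(1/n₁ + 1/(k·n₁)) = σ²·(k+1)/(k·n₁).
So n₁ = (1 + 1/k)·((z_{α/2} + z_β)/d)² = 1.250 × (2.634/0.40)².
n₁ = 1.250 × 43.36 = 54.2.
Round up: n₁ = 55, giving n₂ = 4 × 55 = 220.

n₁ = 55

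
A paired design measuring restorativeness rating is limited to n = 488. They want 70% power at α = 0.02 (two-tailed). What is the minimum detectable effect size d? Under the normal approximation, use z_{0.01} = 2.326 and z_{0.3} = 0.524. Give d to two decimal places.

For a single sample (or paired design) of n = 488: d_min = (z_{α/2} + z_β)/√n.
z-sum = 2.326 + 0.524 = 2.850.
d_min = 2.850 / √488 = 2.850 / 22.091 = 0.129.

d_min ≈ 0.13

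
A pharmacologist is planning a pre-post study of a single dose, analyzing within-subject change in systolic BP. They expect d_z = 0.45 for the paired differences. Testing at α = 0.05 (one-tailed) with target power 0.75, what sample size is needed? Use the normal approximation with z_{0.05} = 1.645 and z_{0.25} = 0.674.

For a paired (one-sample on differences) test: n = ((z_{α} + z_β) / d)².
z_{α} + z_β = 1.645 + 0.674 = 2.319.
n = (2.319 / 0.45)² = 5.153² = 26.56.
Round up.

n = 27 pairs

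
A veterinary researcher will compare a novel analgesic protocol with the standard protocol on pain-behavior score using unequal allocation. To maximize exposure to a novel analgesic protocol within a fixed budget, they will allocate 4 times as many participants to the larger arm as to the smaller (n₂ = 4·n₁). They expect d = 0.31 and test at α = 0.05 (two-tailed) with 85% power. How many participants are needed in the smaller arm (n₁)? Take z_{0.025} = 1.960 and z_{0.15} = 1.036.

With allocation ratio k = n₂/n₁ = 4, Var(x̄₁−x̄₂) = σ²(1/n₁ + 1/(k·n₁)) = σ²·(k+1)/(k·n₁).
So n₁ = (1 + 1/k)·((z_{α/2} + z_β)/d)² = 1.250 × (2.996/0.31)².
n₁ = 1.250 × 93.40 = 116.8.
Round up: n₁ = 117, giving n₂ = 4 × 117 = 468.

n₁ = 117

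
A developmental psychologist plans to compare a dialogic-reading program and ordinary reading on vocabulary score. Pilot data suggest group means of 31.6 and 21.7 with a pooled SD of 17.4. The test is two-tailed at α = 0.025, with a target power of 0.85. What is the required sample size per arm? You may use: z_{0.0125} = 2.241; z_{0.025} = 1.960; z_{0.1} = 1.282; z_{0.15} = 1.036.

n = 67 per group

Cohen's d = |M₁ − M₂| / SD_pooled = |31.6 − 21.7| / 17.4 = 9.9 / 17.4 = 0.569.
For two independent groups with equal n: n = 2·((z_{α/2} + z_β) / d)².
z_{α/2} + z_β = 2.241 + 1.036 = 3.277.
n = 2 × (3.277 / 0.569)² = 2 × 5.759² = 2 × 33.17 = 66.3.
Round up to the next whole participant.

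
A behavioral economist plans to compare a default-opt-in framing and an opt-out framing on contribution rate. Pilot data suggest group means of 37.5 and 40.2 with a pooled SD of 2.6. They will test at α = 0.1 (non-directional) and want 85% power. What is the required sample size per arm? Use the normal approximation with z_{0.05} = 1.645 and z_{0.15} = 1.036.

n = 14 per group

Cohen's d = |M₁ − M₂| / SD_pooled = |37.5 − 40.2| / 2.6 = 2.7 / 2.6 = 1.038.
For two independent groups with equal n: n = 2·((z_{α/2} + z_β) / d)².
z_{α/2} + z_β = 1.645 + 1.036 = 2.681.
n = 2 × (2.681 / 1.038)² = 2 × 2.583² = 2 × 6.67 = 13.3.
Round up to the next whole participant.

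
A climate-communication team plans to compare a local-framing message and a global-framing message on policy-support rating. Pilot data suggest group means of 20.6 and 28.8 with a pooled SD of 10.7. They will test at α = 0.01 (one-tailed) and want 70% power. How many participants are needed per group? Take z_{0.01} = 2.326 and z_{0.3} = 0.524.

Cohen's d = |M₁ − M₂| / SD_pooled = |20.6 − 28.8| / 10.7 = 8.2 / 10.7 = 0.766.
For two independent groups with equal n: n = 2·((z_{α} + z_β) / d)².
z_{α} + z_β = 2.326 + 0.524 = 2.850.
n = 2 × (2.850 / 0.766)² = 2 × 3.721² = 2 × 13.84 = 27.7.
Round up to the next whole participant.

n = 28 per group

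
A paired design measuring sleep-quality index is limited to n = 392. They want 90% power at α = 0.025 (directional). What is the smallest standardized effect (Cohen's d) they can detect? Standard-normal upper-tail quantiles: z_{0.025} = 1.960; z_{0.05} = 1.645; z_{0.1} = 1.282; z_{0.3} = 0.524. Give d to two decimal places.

For a single sample (or paired design) of n = 392: d_min = (z_{α} + z_β)/√n.
z-sum = 1.960 + 1.282 = 3.242.
d_min = 3.242 / √392 = 3.242 / 19.799 = 0.164.

d_min ≈ 0.16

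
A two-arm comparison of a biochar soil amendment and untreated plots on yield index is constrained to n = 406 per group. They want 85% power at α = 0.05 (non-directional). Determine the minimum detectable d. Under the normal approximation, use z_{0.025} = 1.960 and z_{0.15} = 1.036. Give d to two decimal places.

For two independent groups of n = 406 each: d_min = (z_{α/2} + z_β)·√(2/n).
z-sum = 1.960 + 1.036 = 2.996.
d_min = 2.996 × √(2/406) = 2.996 × 0.0702 = 0.210.

d_min ≈ 0.21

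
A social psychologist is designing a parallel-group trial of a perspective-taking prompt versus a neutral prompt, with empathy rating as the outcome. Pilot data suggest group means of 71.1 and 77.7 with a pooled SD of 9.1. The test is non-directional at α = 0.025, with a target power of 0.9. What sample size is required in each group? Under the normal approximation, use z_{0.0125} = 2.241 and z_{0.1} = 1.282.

Cohen's d = |M₁ − M₂| / SD_pooled = |71.1 − 77.7| / 9.1 = 6.6 / 9.1 = 0.725.
For two independent groups with equal n: n = 2·((z_{α/2} + z_β) / d)².
z_{α/2} + z_β = 2.241 + 1.282 = 3.523.
n = 2 × (3.523 / 0.725)² = 2 × 4.859² = 2 × 23.61 = 47.2.
Round up to the next whole participant.

n = 48 per group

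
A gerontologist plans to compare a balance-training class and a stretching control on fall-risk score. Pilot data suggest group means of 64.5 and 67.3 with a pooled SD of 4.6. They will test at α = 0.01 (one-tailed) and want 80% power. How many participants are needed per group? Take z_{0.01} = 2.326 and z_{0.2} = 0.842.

Cohen's d = |M₁ − M₂| / SD_pooled = |64.5 − 67.3| / 4.6 = 2.8 / 4.6 = 0.609.
For two independent groups with equal n: n = 2·((z_{α} + z_β) / d)².
z_{α} + z_β = 2.326 + 0.842 = 3.168.
n = 2 × (3.168 / 0.609)² = 2 × 5.202² = 2 × 27.06 = 54.1.
Round up to the next whole participant.

n = 55 per group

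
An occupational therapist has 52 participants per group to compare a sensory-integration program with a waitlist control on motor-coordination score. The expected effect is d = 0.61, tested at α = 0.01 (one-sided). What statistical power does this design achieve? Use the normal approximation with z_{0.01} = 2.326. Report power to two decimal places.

For two equal groups, power = Φ(d·√(n/2) − z_{α}).
d·√(n/2) = 0.61 × √(52/2) = 0.61 × 5.099 = 3.110.
z_β = 3.110 − 2.326 = 0.784.
Power = Φ(0.784) = 0.784.

power ≈ 0.78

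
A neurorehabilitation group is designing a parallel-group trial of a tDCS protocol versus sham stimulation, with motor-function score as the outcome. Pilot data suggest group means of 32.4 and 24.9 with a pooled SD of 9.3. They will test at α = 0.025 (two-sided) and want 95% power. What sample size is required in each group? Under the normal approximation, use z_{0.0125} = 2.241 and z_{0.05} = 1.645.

n = 47 per group

Cohen's d = |M₁ − M₂| / SD_pooled = |32.4 − 24.9| / 9.3 = 7.5 / 9.3 = 0.806.
For two independent groups with equal n: n = 2·((z_{α/2} + z_β) / d)².
z_{α/2} + z_β = 2.241 + 1.645 = 3.886.
n = 2 × (3.886 / 0.806)² = 2 × 4.821² = 2 × 23.25 = 46.5.
Round up to the next whole participant.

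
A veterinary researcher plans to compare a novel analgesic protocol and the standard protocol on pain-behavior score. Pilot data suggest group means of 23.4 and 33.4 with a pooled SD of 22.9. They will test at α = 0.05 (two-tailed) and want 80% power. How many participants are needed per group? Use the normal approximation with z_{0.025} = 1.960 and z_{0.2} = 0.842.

n = 83 per group

Cohen's d = |M₁ − M₂| / SD_pooled = |23.4 − 33.4| / 22.9 = 10.0 / 22.9 = 0.437.
For two independent groups with equal n: n = 2·((z_{α/2} + z_β) / d)².
z_{α/2} + z_β = 1.960 + 0.842 = 2.802.
n = 2 × (2.802 / 0.437)² = 2 × 6.412² = 2 × 41.11 = 82.2.
Round up to the next whole participant.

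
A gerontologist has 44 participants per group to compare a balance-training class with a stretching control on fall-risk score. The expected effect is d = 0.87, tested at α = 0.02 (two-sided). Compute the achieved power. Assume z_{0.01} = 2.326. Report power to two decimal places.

power ≈ 0.96

For two equal groups, power = Φ(d·√(n/2) − z_{α/2}).
d·√(n/2) = 0.87 × √(44/2) = 0.87 × 4.690 = 4.081.
z_β = 4.081 − 2.326 = 1.755.
Power = Φ(1.755) = 0.960.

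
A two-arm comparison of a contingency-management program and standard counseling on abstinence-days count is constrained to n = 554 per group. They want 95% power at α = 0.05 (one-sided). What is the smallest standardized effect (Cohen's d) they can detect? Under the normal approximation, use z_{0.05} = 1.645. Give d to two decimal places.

For two independent groups of n = 554 each: d_min = (z_{α} + z_β)·√(2/n).
z-sum = 1.645 + 1.645 = 3.290.
d_min = 3.290 × √(2/554) = 3.290 × 0.0601 = 0.198.

d_min ≈ 0.20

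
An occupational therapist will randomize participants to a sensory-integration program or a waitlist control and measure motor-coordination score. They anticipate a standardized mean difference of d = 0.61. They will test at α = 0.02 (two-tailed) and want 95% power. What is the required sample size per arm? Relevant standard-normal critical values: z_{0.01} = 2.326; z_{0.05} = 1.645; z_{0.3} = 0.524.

For two independent groups with equal n: n = 2·((z_{α/2} + z_β) / d)².
z_{α/2} + z_β = 2.326 + 1.645 = 3.971.
n = 2 × (3.971 / 0.61)² = 2 × 6.510² = 2 × 42.38 = 84.8.
Round up to the next whole participant.

n = 85 per group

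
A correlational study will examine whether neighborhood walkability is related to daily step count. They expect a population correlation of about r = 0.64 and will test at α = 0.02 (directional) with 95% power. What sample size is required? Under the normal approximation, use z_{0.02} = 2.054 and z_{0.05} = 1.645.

Fisher's z: C = ½·ln((1+r)/(1−r)) = ½·ln(4.5556) = 0.7582.
n = ((z_{α} + z_β)/C)² + 3.
(2.054 + 1.645) / 0.7582 = 3.699 / 0.7582 = 4.879.
n = 4.879² + 3 = 23.80 + 3 = 26.8.
Round up.

n = 27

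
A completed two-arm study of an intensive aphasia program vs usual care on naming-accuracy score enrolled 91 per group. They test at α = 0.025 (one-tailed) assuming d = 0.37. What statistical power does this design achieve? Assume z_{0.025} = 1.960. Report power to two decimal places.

For two equal groups, power = Φ(d·√(n/2) − z_{α}).
d·√(n/2) = 0.37 × √(91/2) = 0.37 × 6.745 = 2.496.
z_β = 2.496 − 1.960 = 0.536.
Power = Φ(0.536) = 0.704.

power ≈ 0.70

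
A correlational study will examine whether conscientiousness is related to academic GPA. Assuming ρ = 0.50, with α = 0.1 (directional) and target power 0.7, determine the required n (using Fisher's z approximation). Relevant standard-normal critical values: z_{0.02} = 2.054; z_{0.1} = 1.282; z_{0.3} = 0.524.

Fisher's z: C = ½·ln((1+r)/(1−r)) = ½·ln(3.0000) = 0.5493.
n = ((z_{α} + z_β)/C)² + 3.
(1.282 + 0.524) / 0.5493 = 1.806 / 0.5493 = 3.288.
n = 3.288² + 3 = 10.81 + 3 = 13.8.
Round up.

n = 14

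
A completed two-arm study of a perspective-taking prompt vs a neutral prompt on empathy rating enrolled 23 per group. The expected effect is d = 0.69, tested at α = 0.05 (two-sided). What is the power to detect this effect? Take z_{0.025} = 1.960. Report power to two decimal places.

power ≈ 0.65

For two equal groups, power = Φ(d·√(n/2) − z_{α/2}).
d·√(n/2) = 0.69 × √(23/2) = 0.69 × 3.391 = 2.340.
z_β = 2.340 − 1.960 = 0.380.
Power = Φ(0.380) = 0.648.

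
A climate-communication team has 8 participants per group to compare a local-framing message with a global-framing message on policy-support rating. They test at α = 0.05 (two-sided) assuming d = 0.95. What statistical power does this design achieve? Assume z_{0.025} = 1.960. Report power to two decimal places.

For two equal groups, power = Φ(d·√(n/2) − z_{α/2}).
d·√(n/2) = 0.95 × √(8/2) = 0.95 × 2.000 = 1.900.
z_β = 1.900 − 1.960 = -0.060.
Power = Φ(-0.060) = 0.476.

power ≈ 0.48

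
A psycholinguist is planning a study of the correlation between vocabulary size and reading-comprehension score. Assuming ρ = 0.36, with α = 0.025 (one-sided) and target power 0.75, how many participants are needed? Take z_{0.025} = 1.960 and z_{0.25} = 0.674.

n = 52

Fisher's z: C = ½·ln((1+r)/(1−r)) = ½·ln(2.1250) = 0.3769.
n = ((z_{α} + z_β)/C)² + 3.
(1.960 + 0.674) / 0.3769 = 2.634 / 0.3769 = 6.989.
n = 6.989² + 3 = 48.84 + 3 = 51.8.
Round up.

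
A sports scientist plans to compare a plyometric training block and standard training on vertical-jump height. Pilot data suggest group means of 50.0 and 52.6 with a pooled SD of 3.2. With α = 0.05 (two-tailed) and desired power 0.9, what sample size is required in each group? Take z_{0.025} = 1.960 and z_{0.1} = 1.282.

n = 32 per group

Cohen's d = |M₁ − M₂| / SD_pooled = |50.0 − 52.6| / 3.2 = 2.6 / 3.2 = 0.813.
For two independent groups with equal n: n = 2·((z_{α/2} + z_β) / d)².
z_{α/2} + z_β = 1.960 + 1.282 = 3.242.
n = 2 × (3.242 / 0.813)² = 2 × 3.988² = 2 × 15.90 = 31.8.
Round up to the next whole participant.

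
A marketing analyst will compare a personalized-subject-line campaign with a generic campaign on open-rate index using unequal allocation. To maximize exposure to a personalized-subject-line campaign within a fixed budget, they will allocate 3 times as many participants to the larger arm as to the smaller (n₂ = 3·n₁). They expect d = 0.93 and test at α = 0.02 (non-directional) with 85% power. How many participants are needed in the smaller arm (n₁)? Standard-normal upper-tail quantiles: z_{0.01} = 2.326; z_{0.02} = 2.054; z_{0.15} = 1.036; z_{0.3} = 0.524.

With allocation ratio k = n₂/n₁ = 3, Var(x̄₁−x̄₂) = σ²(1/n₁ + 1/(k·n₁)) = σ²·(k+1)/(k·n₁).
So n₁ = (1 + 1/k)·((z_{α/2} + z_β)/d)² = 1.333 × (3.362/0.93)².
n₁ = 1.333 × 13.07 = 17.4.
Round up: n₁ = 18, giving n₂ = 3 × 18 = 54.

n₁ = 18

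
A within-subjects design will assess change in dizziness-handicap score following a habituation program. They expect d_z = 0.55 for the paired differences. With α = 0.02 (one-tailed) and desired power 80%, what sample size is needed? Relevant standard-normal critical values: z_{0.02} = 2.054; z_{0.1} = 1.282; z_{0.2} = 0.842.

For a paired (one-sample on differences) test: n = ((z_{α} + z_β) / d)².
z_{α} + z_β = 2.054 + 0.842 = 2.896.
n = (2.896 / 0.55)² = 5.265² = 27.73.
Round up.

n = 28 pairs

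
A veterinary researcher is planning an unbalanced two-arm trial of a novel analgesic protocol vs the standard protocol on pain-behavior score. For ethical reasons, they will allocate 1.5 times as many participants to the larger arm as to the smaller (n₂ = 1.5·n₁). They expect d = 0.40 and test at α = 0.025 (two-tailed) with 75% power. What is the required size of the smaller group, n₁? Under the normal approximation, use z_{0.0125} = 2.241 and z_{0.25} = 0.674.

With allocation ratio k = n₂/n₁ = 1.5, Var(x̄₁−x̄₂) = σ²(1/n₁ + 1/(k·n₁)) = σ²·(k+1)/(k·n₁).
So n₁ = (1 + 1/k)·((z_{α/2} + z_β)/d)² = 1.667 × (2.915/0.40)².
n₁ = 1.667 × 53.11 = 88.5.
Round up: n₁ = 89, giving n₂ = ⌈1.5 × 89⌉ = ⌈133.5⌉ = 134.

n₁ = 89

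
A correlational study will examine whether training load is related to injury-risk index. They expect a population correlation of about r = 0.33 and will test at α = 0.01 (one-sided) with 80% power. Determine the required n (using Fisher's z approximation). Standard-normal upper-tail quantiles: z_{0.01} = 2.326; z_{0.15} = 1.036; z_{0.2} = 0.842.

n = 89

Fisher's z: C = ½·ln((1+r)/(1−r)) = ½·ln(1.9851) = 0.3428.
n = ((z_{α} + z_β)/C)² + 3.
(2.326 + 0.842) / 0.3428 = 3.168 / 0.3428 = 9.242.
n = 9.242² + 3 = 85.41 + 3 = 88.4.
Round up.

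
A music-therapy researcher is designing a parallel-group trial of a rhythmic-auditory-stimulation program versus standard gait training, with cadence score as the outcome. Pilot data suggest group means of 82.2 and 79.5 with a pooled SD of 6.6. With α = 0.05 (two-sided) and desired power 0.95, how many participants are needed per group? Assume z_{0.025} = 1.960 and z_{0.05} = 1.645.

Cohen's d = |M₁ − M₂| / SD_pooled = |82.2 − 79.5| / 6.6 = 2.7 / 6.6 = 0.409.
For two independent groups with equal n: n = 2·((z_{α/2} + z_β) / d)².
z_{α/2} + z_β = 1.960 + 1.645 = 3.605.
n = 2 × (3.605 / 0.409)² = 2 × 8.814² = 2 × 77.69 = 155.4.
Round up to the next whole participant.

n = 156 per group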